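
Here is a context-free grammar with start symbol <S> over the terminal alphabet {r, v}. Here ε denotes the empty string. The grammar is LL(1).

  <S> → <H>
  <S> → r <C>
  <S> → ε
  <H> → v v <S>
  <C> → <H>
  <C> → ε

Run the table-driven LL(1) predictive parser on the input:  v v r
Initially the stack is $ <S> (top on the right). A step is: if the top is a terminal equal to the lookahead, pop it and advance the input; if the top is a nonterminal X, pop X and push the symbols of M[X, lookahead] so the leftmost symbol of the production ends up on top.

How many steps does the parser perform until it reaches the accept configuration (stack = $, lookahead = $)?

     Stack      Input    Action
  1  $ <S>      v v r $  expand <S> → <H>
  2  $ <H>      v v r $  expand <H> → v v <S>
  3  $ <S> v v  v v r $  match v
  4  $ <S> v    v r $    match v
  5  $ <S>      r $      expand <S> → r <C>
  6  $ <C> r    r $      match r
  7  $ <C>      $        expand <C> → ε
Accept reached after 7 steps.

7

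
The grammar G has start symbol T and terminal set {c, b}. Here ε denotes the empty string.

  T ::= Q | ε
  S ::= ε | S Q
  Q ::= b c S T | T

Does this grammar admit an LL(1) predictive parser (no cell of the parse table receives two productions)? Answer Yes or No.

FIRST(T) = {ε, b}
FIRST(S) = {ε, b}
FIRST(Q) = {ε, b}
FOLLOW(T) = {$, b}
FOLLOW(S) = {$, b}
FOLLOW(Q) = {$, b}
Cell M[Q, b] receives both Q ::= b c S T and Q ::= T — the grammar is not LL(1).

No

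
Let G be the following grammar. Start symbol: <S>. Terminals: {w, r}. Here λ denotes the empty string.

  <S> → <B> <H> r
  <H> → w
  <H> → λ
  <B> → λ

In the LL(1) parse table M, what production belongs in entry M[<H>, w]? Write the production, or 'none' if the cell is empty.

FIRST(<H>): from <H>→w we get {w}; from <H>→λ we get {λ}. So FIRST(<H>) = {λ, w}.
FIRST(<B>): from <B>→λ we get {λ}. So FIRST(<B>) = {λ}.
FIRST(<S>): from <S>→<B> <H> r we get {r, w}. So FIRST(<S>) = {r, w}.
FOLLOW(<S>) includes $ since <S> is the start symbol.
FOLLOW(<H>): in <S>→<B> <H> r, <H> is followed by r with FIRST {r}. Thus FOLLOW(<H>) = {r}.
For <H> → w: FIRST(w) = {w}, so it goes in M[<H>, t] for t ∈ {w}.
For <H> → λ: FIRST(λ) = {λ}, so it goes in M[<H>, t] for t ∈ {}; since λ ∈ FIRST, also for every t ∈ FOLLOW(<H>) = {r}.

<H> → w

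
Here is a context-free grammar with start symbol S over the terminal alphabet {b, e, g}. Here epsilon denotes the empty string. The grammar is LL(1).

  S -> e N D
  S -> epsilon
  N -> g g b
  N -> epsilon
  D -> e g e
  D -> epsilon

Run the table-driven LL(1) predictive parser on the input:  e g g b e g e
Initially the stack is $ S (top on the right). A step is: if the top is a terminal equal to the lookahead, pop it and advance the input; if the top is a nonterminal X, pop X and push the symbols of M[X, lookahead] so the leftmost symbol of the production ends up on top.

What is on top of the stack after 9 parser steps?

     Stack      Input            Action
  1  $ S        e g g b e g e $  expand S -> e N D
  2  $ D N e    e g g b e g e $  match e
  3  $ D N      g g b e g e $    expand N -> g g b
  4  $ D b g g  g g b e g e $    match g
  5  $ D b g    g b e g e $      match g
  6  $ D b      b e g e $        match b
  7  $ D        e g e $          expand D -> e g e
  8  $ e g e    e g e $          match e
  9  $ e g      g e $            match g
Stack after step 9: $ e (top = e).

e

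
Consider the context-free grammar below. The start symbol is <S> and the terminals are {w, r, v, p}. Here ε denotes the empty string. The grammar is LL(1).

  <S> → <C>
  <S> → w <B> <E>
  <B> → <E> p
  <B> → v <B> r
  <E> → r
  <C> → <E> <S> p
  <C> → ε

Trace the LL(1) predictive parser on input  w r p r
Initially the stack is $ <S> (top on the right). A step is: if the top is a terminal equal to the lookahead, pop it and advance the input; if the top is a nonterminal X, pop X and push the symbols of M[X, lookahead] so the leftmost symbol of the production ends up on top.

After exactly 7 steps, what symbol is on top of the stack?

r

step 1: stack=$ <S>  input=w r p r $  — expand <S> → w <B> <E>
step 2: stack=$ <E> <B> w  input=w r p r $  — match w
step 3: stack=$ <E> <B>  input=r p r $  — expand <B> → <E> p
step 4: stack=$ <E> p <E>  input=r p r $  — expand <E> → r
step 5: stack=$ <E> p r  input=r p r $  — match r
step 6: stack=$ <E> p  input=p r $  — match p
step 7: stack=$ <E>  input=r $  — expand <E> → r
Stack after step 7: $ r (top = r).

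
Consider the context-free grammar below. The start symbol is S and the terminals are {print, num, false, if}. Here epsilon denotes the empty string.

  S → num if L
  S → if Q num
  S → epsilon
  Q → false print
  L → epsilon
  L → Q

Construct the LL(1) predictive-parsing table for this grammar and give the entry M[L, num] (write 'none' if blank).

none

FIRST(S): from S→num if L we get {num}; from S→if Q num we get {if}; from S→epsilon we get {epsilon}. So FIRST(S) = {epsilon, if, num}.
FIRST(Q): from Q→false print we get {false}. So FIRST(Q) = {false}.
FIRST(L): from L→epsilon we get {epsilon}; from L→Q we get {false}. So FIRST(L) = {epsilon, false}.
FOLLOW(S) includes $ since S is the start symbol.
FOLLOW(S): S appears on no right-hand side. Thus FOLLOW(S) = {$}.
FOLLOW(L): in S→num if L, the suffix after L is empty, so FOLLOW(L) ⊇ FOLLOW(S) = {$}. Thus FOLLOW(L) = {$}.
For L → epsilon: FIRST(epsilon) = {epsilon}, so it goes in M[L, t] for t ∈ {}; since epsilon ∈ FIRST, also for every t ∈ FOLLOW(L) = {$}.
For L → Q: FIRST(Q) = {false}, so it goes in M[L, t] for t ∈ {false}.
None of these place a production in M[L, num].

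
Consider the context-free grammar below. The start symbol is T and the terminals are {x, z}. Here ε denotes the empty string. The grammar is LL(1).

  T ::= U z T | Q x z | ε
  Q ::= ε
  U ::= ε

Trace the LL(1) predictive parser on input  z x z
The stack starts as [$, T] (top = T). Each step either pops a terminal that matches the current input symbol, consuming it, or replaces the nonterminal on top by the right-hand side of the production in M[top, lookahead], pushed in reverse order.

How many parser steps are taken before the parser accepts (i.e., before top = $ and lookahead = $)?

step 1: stack=$ T  input=z x z $  — expand T ::= U z T
step 2: stack=$ T z U  input=z x z $  — expand U ::= ε
step 3: stack=$ T z  input=z x z $  — match z
step 4: stack=$ T  input=x z $  — expand T ::= Q x z
step 5: stack=$ z x Q  input=x z $  — expand Q ::= ε
step 6: stack=$ z x  input=x z $  — match x
step 7: stack=$ z  input=z $  — match z
Accept reached after 7 steps.

7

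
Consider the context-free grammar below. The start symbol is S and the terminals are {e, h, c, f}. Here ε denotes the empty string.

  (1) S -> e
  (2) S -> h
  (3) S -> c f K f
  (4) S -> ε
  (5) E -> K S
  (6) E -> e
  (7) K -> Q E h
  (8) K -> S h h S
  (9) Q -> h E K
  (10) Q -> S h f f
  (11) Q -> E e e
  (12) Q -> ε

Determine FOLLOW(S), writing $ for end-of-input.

FIRST(S) = {ε, c, e, h}
FIRST(E) = {c, e, h}  (via K S)
FIRST(Q) = {ε, c, e, h}  (via S h f f, E e e)
FIRST(K) = {c, e, h}  (via Q E h, S h h S)
FOLLOW(S) includes $ since S is the start symbol.
FOLLOW(E): in K->Q E h, E is followed by h with FIRST {h}; in Q->h E K, E is followed by K with FIRST {c, e, h}; in Q->E e e, E is followed by e e with FIRST {e}. Thus FOLLOW(E) = {c, e, h}.
FOLLOW(Q): in K->Q E h, Q is followed by E h with FIRST {c, e, h}. Thus FOLLOW(Q) = {c, e, h}.
FOLLOW(K): in S->c f K f, K is followed by f with FIRST {f}; in E->K S, K is followed by S with FIRST {ε, c, e, h}; in E->K S, the suffix after K is nullable, so FOLLOW(K) ⊇ FOLLOW(E) = {c, e, h}; in Q->h E K, the suffix after K is empty, so FOLLOW(K) ⊇ FOLLOW(Q) = {c, e, h}. Thus FOLLOW(K) = {c, e, f, h}.
FOLLOW(S): in E->K S, the suffix after S is empty, so FOLLOW(S) ⊇ FOLLOW(E) = {c, e, h}; in K->S h h S (occurrence 1), S is followed by h h S with FIRST {h}; in K->S h h S (occurrence 2), the suffix after S is empty, so FOLLOW(S) ⊇ FOLLOW(K) = {c, e, f, h}; in Q->S h f f, S is followed by h f f with FIRST {h}. Thus FOLLOW(S) = {$, c, e, f, h}.

{$, c, e, f, h}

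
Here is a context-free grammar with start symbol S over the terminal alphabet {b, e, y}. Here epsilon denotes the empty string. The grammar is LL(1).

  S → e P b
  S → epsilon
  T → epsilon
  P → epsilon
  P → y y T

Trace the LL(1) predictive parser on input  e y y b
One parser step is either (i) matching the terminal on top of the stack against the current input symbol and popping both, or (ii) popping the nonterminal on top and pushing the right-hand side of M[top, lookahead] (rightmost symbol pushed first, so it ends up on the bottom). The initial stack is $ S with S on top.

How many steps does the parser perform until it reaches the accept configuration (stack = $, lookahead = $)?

7

step 1: stack=$ S  input=e y y b $  — expand S → e P b
step 2: stack=$ b P e  input=e y y b $  — match e
step 3: stack=$ b P  input=y y b $  — expand P → y y T
step 4: stack=$ b T y y  input=y y b $  — match y
step 5: stack=$ b T y  input=y b $  — match y
step 6: stack=$ b T  input=b $  — expand T → epsilon
step 7: stack=$ b  input=b $  — match b
Accept reached after 7 steps.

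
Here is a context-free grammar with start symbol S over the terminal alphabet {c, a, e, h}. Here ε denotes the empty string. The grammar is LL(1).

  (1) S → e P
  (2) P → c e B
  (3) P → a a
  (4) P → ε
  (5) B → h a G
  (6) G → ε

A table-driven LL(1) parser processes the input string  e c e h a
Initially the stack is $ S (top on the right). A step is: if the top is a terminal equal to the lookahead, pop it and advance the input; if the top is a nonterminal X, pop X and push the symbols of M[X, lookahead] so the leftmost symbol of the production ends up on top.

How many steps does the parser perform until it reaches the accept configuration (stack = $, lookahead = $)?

9

step 1: stack=$ S  input=e c e h a $  — expand S → e P
step 2: stack=$ P e  input=e c e h a $  — match e
step 3: stack=$ P  input=c e h a $  — expand P → c e B
step 4: stack=$ B e c  input=c e h a $  — match c
step 5: stack=$ B e  input=e h a $  — match e
step 6: stack=$ B  input=h a $  — expand B → h a G
step 7: stack=$ G a h  input=h a $  — match h
step 8: stack=$ G a  input=a $  — match a
step 9: stack=$ G  input=$  — expand G → ε
Accept reached after 9 steps.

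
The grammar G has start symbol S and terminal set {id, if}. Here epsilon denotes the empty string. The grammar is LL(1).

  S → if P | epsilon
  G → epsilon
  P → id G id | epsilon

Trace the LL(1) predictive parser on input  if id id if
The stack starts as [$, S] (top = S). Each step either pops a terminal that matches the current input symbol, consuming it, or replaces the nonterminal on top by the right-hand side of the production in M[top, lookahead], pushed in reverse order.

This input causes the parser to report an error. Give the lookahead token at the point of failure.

     Stack      Input          Action
  1  $ S        if id id if $  expand S → if P
  2  $ P if     if id id if $  match if
  3  $ P        id id if $     expand P → id G id
  4  $ id G id  id id if $     match id
  5  $ id G     id if $        expand G → epsilon
  6  $ id       id if $        match id
  7  $          if $           error: stack empty but input remains

if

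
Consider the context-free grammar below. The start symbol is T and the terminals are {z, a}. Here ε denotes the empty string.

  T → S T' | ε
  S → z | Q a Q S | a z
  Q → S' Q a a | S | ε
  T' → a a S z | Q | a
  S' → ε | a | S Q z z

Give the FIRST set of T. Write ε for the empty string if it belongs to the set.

{ε, a, z}

FIRST(T): from T→S T' we get {a, z}; from T→ε we get {ε}. So FIRST(T) = {ε, a, z}.
FIRST(S): from S→z we get {z}; from S→Q a Q S we get {a, z}; from S→a z we get {a}. So FIRST(S) = {a, z}.
FIRST(S'): from S'→ε we get {ε}; from S'→a we get {a}; from S'→S Q z z we get {a, z}. So FIRST(S') = {ε, a, z}.
FIRST(Q): from Q→S' Q a a we get {a, z}; from Q→S we get {a, z}; from Q→ε we get {ε}. So FIRST(Q) = {ε, a, z}.
FIRST(T'): from T'→a a S z we get {a}; from T'→Q we get {ε, a, z}; from T'→a we get {a}. So FIRST(T') = {ε, a, z}.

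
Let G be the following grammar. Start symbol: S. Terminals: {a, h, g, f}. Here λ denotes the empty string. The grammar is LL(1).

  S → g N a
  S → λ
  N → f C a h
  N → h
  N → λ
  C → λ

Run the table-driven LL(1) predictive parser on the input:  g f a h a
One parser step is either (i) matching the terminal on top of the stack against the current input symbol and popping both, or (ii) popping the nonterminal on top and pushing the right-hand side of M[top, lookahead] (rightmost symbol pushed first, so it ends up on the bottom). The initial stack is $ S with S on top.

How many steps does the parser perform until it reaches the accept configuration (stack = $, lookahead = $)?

8

step 1: stack=$ S  input=g f a h a $  — expand S → g N a
step 2: stack=$ a N g  input=g f a h a $  — match g
step 3: stack=$ a N  input=f a h a $  — expand N → f C a h
step 4: stack=$ a h a C f  input=f a h a $  — match f
step 5: stack=$ a h a C  input=a h a $  — expand C → λ
step 6: stack=$ a h a  input=a h a $  — match a
step 7: stack=$ a h  input=h a $  — match h
step 8: stack=$ a  input=a $  — match a
Accept reached after 8 steps.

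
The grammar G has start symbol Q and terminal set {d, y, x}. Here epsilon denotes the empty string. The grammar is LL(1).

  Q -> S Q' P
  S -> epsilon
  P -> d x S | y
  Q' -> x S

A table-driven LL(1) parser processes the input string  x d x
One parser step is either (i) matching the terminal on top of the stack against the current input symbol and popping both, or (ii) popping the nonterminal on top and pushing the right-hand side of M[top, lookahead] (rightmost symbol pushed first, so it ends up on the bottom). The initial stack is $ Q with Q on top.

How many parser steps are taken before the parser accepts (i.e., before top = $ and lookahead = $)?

     Stack     Input    Action
  1  $ Q       x d x $  expand Q -> S Q' P
  2  $ P Q' S  x d x $  expand S -> epsilon
  3  $ P Q'    x d x $  expand Q' -> x S
  4  $ P S x   x d x $  match x
  5  $ P S     d x $    expand S -> epsilon
  6  $ P       d x $    expand P -> d x S
  7  $ S x d   d x $    match d
  8  $ S x     x $      match x
  9  $ S       $        expand S -> epsilon
Accept reached after 9 steps.

9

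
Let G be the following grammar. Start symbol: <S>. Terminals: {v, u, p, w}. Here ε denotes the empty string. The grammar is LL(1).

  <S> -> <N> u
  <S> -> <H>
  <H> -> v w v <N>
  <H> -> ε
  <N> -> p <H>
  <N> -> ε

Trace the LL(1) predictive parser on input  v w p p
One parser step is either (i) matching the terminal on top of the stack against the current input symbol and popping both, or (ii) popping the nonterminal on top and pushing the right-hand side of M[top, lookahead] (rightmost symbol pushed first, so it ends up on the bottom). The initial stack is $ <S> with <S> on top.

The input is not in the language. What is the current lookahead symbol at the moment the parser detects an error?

     Stack        Input      Action
  1  $ <S>        v w p p $  expand <S> -> <H>
  2  $ <H>        v w p p $  expand <H> -> v w v <N>
  3  $ <N> v w v  v w p p $  match v
  4  $ <N> v w    w p p $    match w
  5  $ <N> v      p p $      error: top is terminal v but lookahead is p

p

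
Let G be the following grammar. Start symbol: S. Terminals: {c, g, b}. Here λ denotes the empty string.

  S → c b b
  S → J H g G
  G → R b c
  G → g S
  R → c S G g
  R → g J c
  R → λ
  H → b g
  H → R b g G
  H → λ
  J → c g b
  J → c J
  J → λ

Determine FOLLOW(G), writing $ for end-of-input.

FIRST(R) = {λ, c, g}
FIRST(J) = {λ, c}
FIRST(G) = {b, c, g}  (via R b c)
FIRST(H) = {λ, b, c, g}  (via R b g G)
FIRST(S) = {b, c, g}  (via J H g G)
FOLLOW(S) includes $ since S is the start symbol.
FOLLOW(R): in G→R b c, R is followed by b c with FIRST {b}; in H→R b g G, R is followed by b g G with FIRST {b}. Thus FOLLOW(R) = {b}.
FOLLOW(H): in S→J H g G, H is followed by g G with FIRST {g}. Thus FOLLOW(H) = {g}.
FOLLOW(J): in S→J H g G, J is followed by H g G with FIRST {b, c, g}; in R→g J c, J is followed by c with FIRST {c}; in J→c J, the suffix after J is empty (adds nothing new). Thus FOLLOW(J) = {b, c, g}.
FOLLOW(S): in G→g S, the suffix after S is empty, so FOLLOW(S) ⊇ FOLLOW(G) = {$, b, c, g}; in R→c S G g, S is followed by G g with FIRST {b, c, g}. Thus FOLLOW(S) = {$, b, c, g}.
FOLLOW(G): in S→J H g G, the suffix after G is empty, so FOLLOW(G) ⊇ FOLLOW(S) = {$, b, c, g}; in R→c S G g, G is followed by g with FIRST {g}; in H→R b g G, the suffix after G is empty, so FOLLOW(G) ⊇ FOLLOW(H) = {g}. Thus FOLLOW(G) = {$, b, c, g}.

{$, b, c, g}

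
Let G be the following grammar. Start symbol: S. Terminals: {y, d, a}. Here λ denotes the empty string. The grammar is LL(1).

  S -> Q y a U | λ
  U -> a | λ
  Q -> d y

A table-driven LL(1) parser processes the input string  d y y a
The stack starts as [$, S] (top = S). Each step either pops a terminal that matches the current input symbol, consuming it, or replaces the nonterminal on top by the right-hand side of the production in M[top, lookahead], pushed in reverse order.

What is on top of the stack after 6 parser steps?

step 1: stack=$ S  input=d y y a $  — expand S -> Q y a U
step 2: stack=$ U a y Q  input=d y y a $  — expand Q -> d y
step 3: stack=$ U a y y d  input=d y y a $  — match d
step 4: stack=$ U a y y  input=y y a $  — match y
step 5: stack=$ U a y  input=y a $  — match y
step 6: stack=$ U a  input=a $  — match a
Stack after step 6: $ U (top = U).

U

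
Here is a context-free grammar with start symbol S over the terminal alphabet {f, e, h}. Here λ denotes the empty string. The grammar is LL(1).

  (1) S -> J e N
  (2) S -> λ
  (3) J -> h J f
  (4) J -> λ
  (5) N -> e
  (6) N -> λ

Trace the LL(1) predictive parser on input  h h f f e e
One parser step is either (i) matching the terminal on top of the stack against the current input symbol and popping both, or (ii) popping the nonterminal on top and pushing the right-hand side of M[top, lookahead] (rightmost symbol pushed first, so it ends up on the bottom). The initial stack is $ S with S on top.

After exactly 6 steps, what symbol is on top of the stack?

     Stack          Input          Action
  1  $ S            h h f f e e $  expand S -> J e N
  2  $ N e J        h h f f e e $  expand J -> h J f
  3  $ N e f J h    h h f f e e $  match h
  4  $ N e f J      h f f e e $    expand J -> h J f
  5  $ N e f f J h  h f f e e $    match h
  6  $ N e f f J    f f e e $      expand J -> λ
Stack after step 6: $ N e f f (top = f).

f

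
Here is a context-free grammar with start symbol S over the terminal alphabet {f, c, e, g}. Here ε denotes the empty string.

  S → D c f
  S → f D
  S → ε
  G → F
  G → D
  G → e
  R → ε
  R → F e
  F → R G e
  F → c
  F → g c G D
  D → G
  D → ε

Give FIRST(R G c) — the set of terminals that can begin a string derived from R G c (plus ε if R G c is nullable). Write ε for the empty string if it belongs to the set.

{c, e, g}

FIRST(S) = {ε, c, e, f, g}  (via D c f)
FIRST(G) = {ε, c, e, g}  (via F, D)
FIRST(D) = {ε, c, e, g}  (via G)
FIRST(R) = {ε, c, e, g}  (via F e)
FIRST(F) = {c, e, g}  (via R G e)
FIRST(R G c): take FIRST of each symbol in turn, carrying on past any symbol whose FIRST contains ε; result {c, e, g}.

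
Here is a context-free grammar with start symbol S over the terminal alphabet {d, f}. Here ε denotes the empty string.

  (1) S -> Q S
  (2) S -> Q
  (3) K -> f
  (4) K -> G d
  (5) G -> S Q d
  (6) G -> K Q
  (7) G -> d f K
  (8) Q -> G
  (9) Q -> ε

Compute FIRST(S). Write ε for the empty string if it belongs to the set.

{ε, d, f}

FIRST(S): from S->Q S we get {ε, d, f}; from S->Q we get {ε, d, f}. So FIRST(S) = {ε, d, f}.
FIRST(K): from K->f we get {f}; from K->G d we get {d, f}. So FIRST(K) = {d, f}.
FIRST(G): from G->S Q d we get {d, f}; from G->K Q we get {d, f}; from G->d f K we get {d}. So FIRST(G) = {d, f}.
FIRST(Q): from Q->G we get {d, f}; from Q->ε we get {ε}. So FIRST(Q) = {ε, d, f}.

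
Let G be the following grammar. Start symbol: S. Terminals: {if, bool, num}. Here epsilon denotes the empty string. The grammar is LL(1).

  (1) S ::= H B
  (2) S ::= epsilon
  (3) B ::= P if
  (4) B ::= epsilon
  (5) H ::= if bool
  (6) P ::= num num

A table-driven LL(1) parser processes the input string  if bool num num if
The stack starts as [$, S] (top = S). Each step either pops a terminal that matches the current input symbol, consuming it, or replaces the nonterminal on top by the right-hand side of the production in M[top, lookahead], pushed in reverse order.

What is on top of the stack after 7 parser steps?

     Stack         Input                 Action
  1  $ S           if bool num num if $  expand S ::= H B
  2  $ B H         if bool num num if $  expand H ::= if bool
  3  $ B bool if   if bool num num if $  match if
  4  $ B bool      bool num num if $     match bool
  5  $ B           num num if $          expand B ::= P if
  6  $ if P        num num if $          expand P ::= num num
  7  $ if num num  num num if $          match num
Stack after step 7: $ if num (top = num).

num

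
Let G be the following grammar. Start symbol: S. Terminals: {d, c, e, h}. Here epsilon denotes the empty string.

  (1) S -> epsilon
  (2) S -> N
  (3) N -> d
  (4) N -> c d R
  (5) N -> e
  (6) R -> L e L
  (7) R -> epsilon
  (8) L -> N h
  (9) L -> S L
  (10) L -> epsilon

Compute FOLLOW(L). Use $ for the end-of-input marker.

FIRST(N): from N->d we get {d}; from N->c d R we get {c}; from N->e we get {e}. So FIRST(N) = {c, d, e}.
FIRST(S): from S->epsilon we get {epsilon}; from S->N we get {c, d, e}. So FIRST(S) = {epsilon, c, d, e}.
FIRST(L): from L->N h we get {c, d, e}; from L->S L we get {epsilon, c, d, e}; from L->epsilon we get {epsilon}. So FIRST(L) = {epsilon, c, d, e}.
FIRST(R): from R->L e L we get {c, d, e}; from R->epsilon we get {epsilon}. So FIRST(R) = {epsilon, c, d, e}.
FOLLOW(S) includes $ since S is the start symbol.
FOLLOW(S): in L->S L, S is followed by L with FIRST {epsilon, c, d, e}; in L->S L, the suffix after S is nullable, so FOLLOW(S) ⊇ FOLLOW(L) = {$, c, d, e, h}. Thus FOLLOW(S) = {$, c, d, e, h}.
FOLLOW(N): in S->N, the suffix after N is empty, so FOLLOW(N) ⊇ FOLLOW(S) = {$, c, d, e, h}; in L->N h, N is followed by h with FIRST {h}. Thus FOLLOW(N) = {$, c, d, e, h}.
FOLLOW(R): in N->c d R, the suffix after R is empty, so FOLLOW(R) ⊇ FOLLOW(N) = {$, c, d, e, h}. Thus FOLLOW(R) = {$, c, d, e, h}.
FOLLOW(L): in R->L e L (occurrence 1), L is followed by e L with FIRST {e}; in R->L e L (occurrence 2), the suffix after L is empty, so FOLLOW(L) ⊇ FOLLOW(R) = {$, c, d, e, h}; in L->S L, the suffix after L is empty (adds nothing new). Thus FOLLOW(L) = {$, c, d, e, h}.

{$, c, d, e, h}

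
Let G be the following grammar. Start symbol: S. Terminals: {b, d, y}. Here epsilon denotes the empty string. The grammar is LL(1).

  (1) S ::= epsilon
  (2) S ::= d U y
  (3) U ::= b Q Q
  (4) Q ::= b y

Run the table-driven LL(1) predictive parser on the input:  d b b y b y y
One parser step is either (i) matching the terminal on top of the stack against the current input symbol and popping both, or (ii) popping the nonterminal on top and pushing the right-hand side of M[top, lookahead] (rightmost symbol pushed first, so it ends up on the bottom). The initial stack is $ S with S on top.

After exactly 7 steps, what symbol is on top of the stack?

     Stack      Input            Action
  1  $ S        d b b y b y y $  expand S ::= d U y
  2  $ y U d    d b b y b y y $  match d
  3  $ y U      b b y b y y $    expand U ::= b Q Q
  4  $ y Q Q b  b b y b y y $    match b
  5  $ y Q Q    b y b y y $      expand Q ::= b y
  6  $ y Q y b  b y b y y $      match b
  7  $ y Q y    y b y y $        match y
Stack after step 7: $ y Q (top = Q).

Q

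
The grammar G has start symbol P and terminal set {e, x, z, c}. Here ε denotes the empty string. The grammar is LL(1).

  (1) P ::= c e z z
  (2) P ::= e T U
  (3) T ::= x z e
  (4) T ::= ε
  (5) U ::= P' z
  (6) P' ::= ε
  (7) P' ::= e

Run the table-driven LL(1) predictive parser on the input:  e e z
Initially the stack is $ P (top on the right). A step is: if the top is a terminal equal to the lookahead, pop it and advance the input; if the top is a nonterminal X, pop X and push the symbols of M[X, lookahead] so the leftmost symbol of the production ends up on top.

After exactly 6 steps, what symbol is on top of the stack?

     Stack    Input    Action
  1  $ P      e e z $  expand P ::= e T U
  2  $ U T e  e e z $  match e
  3  $ U T    e z $    expand T ::= ε
  4  $ U      e z $    expand U ::= P' z
  5  $ z P'   e z $    expand P' ::= e
  6  $ z e    e z $    match e
Stack after step 6: $ z (top = z).

z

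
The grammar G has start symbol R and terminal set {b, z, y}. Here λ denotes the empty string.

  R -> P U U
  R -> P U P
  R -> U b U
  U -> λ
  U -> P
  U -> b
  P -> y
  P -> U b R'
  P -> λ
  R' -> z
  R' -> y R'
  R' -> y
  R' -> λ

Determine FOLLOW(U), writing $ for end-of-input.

{$, b, y}

FIRST(R'): from R'->z we get {z}; from R'->y R' we get {y}; from R'->y we get {y}; from R'->λ we get {λ}. So FIRST(R') = {λ, y, z}.
FIRST(R): from R->P U U we get {λ, b, y}; from R->P U P we get {λ, b, y}; from R->U b U we get {b, y}. So FIRST(R) = {λ, b, y}.
FIRST(U): from U->λ we get {λ}; from U->P we get {λ, b, y}; from U->b we get {b}. So FIRST(U) = {λ, b, y}.
FIRST(P): from P->y we get {y}; from P->U b R' we get {b, y}; from P->λ we get {λ}. So FIRST(P) = {λ, b, y}.
FOLLOW(R) includes $ since R is the start symbol.
FOLLOW(R): R appears on no right-hand side. Thus FOLLOW(R) = {$}.
FOLLOW(U): in R->P U U (occurrence 1), U is followed by U with FIRST {λ, b, y}; in R->P U U (occurrence 1), the suffix after U is nullable, so FOLLOW(U) ⊇ FOLLOW(R) = {$}; in R->P U U (occurrence 2), the suffix after U is empty, so FOLLOW(U) ⊇ FOLLOW(R) = {$}; in R->P U P, U is followed by P with FIRST {λ, b, y}; in R->P U P, the suffix after U is nullable, so FOLLOW(U) ⊇ FOLLOW(R) = {$}; in R->U b U (occurrence 1), U is followed by b U with FIRST {b}; in R->U b U (occurrence 2), the suffix after U is empty, so FOLLOW(U) ⊇ FOLLOW(R) = {$}; in P->U b R', U is followed by b R' with FIRST {b}. Thus FOLLOW(U) = {$, b, y}.
FOLLOW(P): in R->P U U, P is followed by U U with FIRST {λ, b, y}; in R->P U U, the suffix after P is nullable, so FOLLOW(P) ⊇ FOLLOW(R) = {$}; in R->P U P (occurrence 1), P is followed by U P with FIRST {λ, b, y}; in R->P U P (occurrence 1), the suffix after P is nullable, so FOLLOW(P) ⊇ FOLLOW(R) = {$}; in R->P U P (occurrence 2), the suffix after P is empty, so FOLLOW(P) ⊇ FOLLOW(R) = {$}; in U->P, the suffix after P is empty, so FOLLOW(P) ⊇ FOLLOW(U) = {$, b, y}. Thus FOLLOW(P) = {$, b, y}.
FOLLOW(R'): in P->U b R', the suffix after R' is empty, so FOLLOW(R') ⊇ FOLLOW(P) = {$, b, y}; in R'->y R', the suffix after R' is empty (adds nothing new). Thus FOLLOW(R') = {$, b, y}.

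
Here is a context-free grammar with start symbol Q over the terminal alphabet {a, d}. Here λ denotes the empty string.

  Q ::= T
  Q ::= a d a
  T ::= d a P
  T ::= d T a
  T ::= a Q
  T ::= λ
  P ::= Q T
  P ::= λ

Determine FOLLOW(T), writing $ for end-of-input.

{$, a, d}

FIRST(T) = {λ, a, d}
FIRST(Q) = {λ, a, d}  (via T)
FIRST(P) = {λ, a, d}  (via Q T)
FOLLOW(Q) includes $ since Q is the start symbol.
FOLLOW(Q): in T::=a Q, the suffix after Q is empty, so FOLLOW(Q) ⊇ FOLLOW(T) = {$, a, d}; in P::=Q T, Q is followed by T with FIRST {λ, a, d}; in P::=Q T, the suffix after Q is nullable, so FOLLOW(Q) ⊇ FOLLOW(P) = {$, a, d}. Thus FOLLOW(Q) = {$, a, d}.
FOLLOW(T): in Q::=T, the suffix after T is empty, so FOLLOW(T) ⊇ FOLLOW(Q) = {$, a, d}; in T::=d T a, T is followed by a with FIRST {a}; in P::=Q T, the suffix after T is empty, so FOLLOW(T) ⊇ FOLLOW(P) = {$, a, d}. Thus FOLLOW(T) = {$, a, d}.
FOLLOW(P): in T::=d a P, the suffix after P is empty, so FOLLOW(P) ⊇ FOLLOW(T) = {$, a, d}. Thus FOLLOW(P) = {$, a, d}.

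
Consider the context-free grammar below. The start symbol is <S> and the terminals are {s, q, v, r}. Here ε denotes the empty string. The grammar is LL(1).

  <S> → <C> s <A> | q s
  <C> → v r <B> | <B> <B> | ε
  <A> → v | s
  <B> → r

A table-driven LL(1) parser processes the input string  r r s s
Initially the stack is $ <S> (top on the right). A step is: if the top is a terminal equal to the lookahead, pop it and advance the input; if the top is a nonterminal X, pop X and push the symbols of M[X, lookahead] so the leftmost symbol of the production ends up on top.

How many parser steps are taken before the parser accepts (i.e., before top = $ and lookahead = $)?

     Stack            Input      Action
  1  $ <S>            r r s s $  expand <S> → <C> s <A>
  2  $ <A> s <C>      r r s s $  expand <C> → <B> <B>
  3  $ <A> s <B> <B>  r r s s $  expand <B> → r
  4  $ <A> s <B> r    r r s s $  match r
  5  $ <A> s <B>      r s s $    expand <B> → r
  6  $ <A> s r        r s s $    match r
  7  $ <A> s          s s $      match s
  8  $ <A>            s $        expand <A> → s
  9  $ s              s $        match s
Accept reached after 9 steps.

9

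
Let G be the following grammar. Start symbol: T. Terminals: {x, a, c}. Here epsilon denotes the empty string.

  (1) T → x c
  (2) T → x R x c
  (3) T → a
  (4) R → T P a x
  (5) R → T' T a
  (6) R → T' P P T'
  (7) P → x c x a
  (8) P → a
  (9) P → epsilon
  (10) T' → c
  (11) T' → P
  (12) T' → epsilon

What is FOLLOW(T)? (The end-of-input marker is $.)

FIRST(T): from T→x c we get {x}; from T→x R x c we get {x}; from T→a we get {a}. So FIRST(T) = {a, x}.
FIRST(P): from P→x c x a we get {x}; from P→a we get {a}; from P→epsilon we get {epsilon}. So FIRST(P) = {epsilon, a, x}.
FIRST(T'): from T'→c we get {c}; from T'→P we get {epsilon, a, x}; from T'→epsilon we get {epsilon}. So FIRST(T') = {epsilon, a, c, x}.
FIRST(R): from R→T P a x we get {a, x}; from R→T' T a we get {a, c, x}; from R→T' P P T' we get {epsilon, a, c, x}. So FIRST(R) = {epsilon, a, c, x}.
FOLLOW(T) includes $ since T is the start symbol.
FOLLOW(T): in R→T P a x, T is followed by P a x with FIRST {a, x}; in R→T' T a, T is followed by a with FIRST {a}. Thus FOLLOW(T) = {$, a, x}.
FOLLOW(R): in T→x R x c, R is followed by x c with FIRST {x}. Thus FOLLOW(R) = {x}.
FOLLOW(T'): in R→T' T a, T' is followed by T a with FIRST {a, x}; in R→T' P P T' (occurrence 1), T' is followed by P P T' with FIRST {epsilon, a, c, x}; in R→T' P P T' (occurrence 1), the suffix after T' is nullable, so FOLLOW(T') ⊇ FOLLOW(R) = {x}; in R→T' P P T' (occurrence 2), the suffix after T' is empty, so FOLLOW(T') ⊇ FOLLOW(R) = {x}. Thus FOLLOW(T') = {a, c, x}.
FOLLOW(P): in R→T P a x, P is followed by a x with FIRST {a}; in R→T' P P T' (occurrence 1), P is followed by P T' with FIRST {epsilon, a, c, x}; in R→T' P P T' (occurrence 1), the suffix after P is nullable, so FOLLOW(P) ⊇ FOLLOW(R) = {x}; in R→T' P P T' (occurrence 2), P is followed by T' with FIRST {epsilon, a, c, x}; in R→T' P P T' (occurrence 2), the suffix after P is nullable, so FOLLOW(P) ⊇ FOLLOW(R) = {x}; in T'→P, the suffix after P is empty, so FOLLOW(P) ⊇ FOLLOW(T') = {a, c, x}. Thus FOLLOW(P) = {a, c, x}.

{$, a, x}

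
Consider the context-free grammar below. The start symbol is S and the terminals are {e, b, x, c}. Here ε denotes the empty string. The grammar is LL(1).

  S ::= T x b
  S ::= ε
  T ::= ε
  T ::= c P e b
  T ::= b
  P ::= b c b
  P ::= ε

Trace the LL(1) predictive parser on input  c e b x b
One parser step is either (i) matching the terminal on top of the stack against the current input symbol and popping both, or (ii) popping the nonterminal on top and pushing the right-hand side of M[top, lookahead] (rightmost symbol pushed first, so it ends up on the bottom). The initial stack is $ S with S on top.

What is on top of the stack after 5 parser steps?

b

     Stack          Input        Action
  1  $ S            c e b x b $  expand S ::= T x b
  2  $ b x T        c e b x b $  expand T ::= c P e b
  3  $ b x b e P c  c e b x b $  match c
  4  $ b x b e P    e b x b $    expand P ::= ε
  5  $ b x b e      e b x b $    match e
Stack after step 5: $ b x b (top = b).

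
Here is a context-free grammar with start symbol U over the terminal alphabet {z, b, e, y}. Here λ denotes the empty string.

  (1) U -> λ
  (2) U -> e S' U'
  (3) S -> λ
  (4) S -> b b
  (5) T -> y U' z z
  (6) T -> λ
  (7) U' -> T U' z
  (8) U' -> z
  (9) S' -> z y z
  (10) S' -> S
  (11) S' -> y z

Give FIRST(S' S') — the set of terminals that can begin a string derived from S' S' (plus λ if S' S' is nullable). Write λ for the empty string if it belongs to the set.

FIRST(U): from U->λ we get {λ}; from U->e S' U' we get {e}. So FIRST(U) = {λ, e}.
FIRST(S): from S->λ we get {λ}; from S->b b we get {b}. So FIRST(S) = {λ, b}.
FIRST(T): from T->y U' z z we get {y}; from T->λ we get {λ}. So FIRST(T) = {λ, y}.
FIRST(U'): from U'->T U' z we get {y, z}; from U'->z we get {z}. So FIRST(U') = {y, z}.
FIRST(S'): from S'->z y z we get {z}; from S'->S we get {λ, b}; from S'->y z we get {y}. So FIRST(S') = {λ, b, y, z}.
FIRST(S' S'): take FIRST of each symbol in turn, carrying on past any symbol whose FIRST contains λ; result {λ, b, y, z}.

{λ, b, y, z}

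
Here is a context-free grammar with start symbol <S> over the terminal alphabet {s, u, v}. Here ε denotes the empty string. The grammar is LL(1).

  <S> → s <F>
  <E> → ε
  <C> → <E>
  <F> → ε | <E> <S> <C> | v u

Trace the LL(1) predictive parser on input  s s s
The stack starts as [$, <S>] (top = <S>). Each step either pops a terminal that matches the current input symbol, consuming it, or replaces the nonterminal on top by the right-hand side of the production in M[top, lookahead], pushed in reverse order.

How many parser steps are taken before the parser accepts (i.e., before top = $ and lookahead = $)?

step 1: stack=$ <S>  input=s s s $  — expand <S> → s <F>
step 2: stack=$ <F> s  input=s s s $  — match s
step 3: stack=$ <F>  input=s s $  — expand <F> → <E> <S> <C>
step 4: stack=$ <C> <S> <E>  input=s s $  — expand <E> → ε
step 5: stack=$ <C> <S>  input=s s $  — expand <S> → s <F>
step 6: stack=$ <C> <F> s  input=s s $  — match s
step 7: stack=$ <C> <F>  input=s $  — expand <F> → <E> <S> <C>
step 8: stack=$ <C> <C> <S> <E>  input=s $  — expand <E> → ε
step 9: stack=$ <C> <C> <S>  input=s $  — expand <S> → s <F>
step 10: stack=$ <C> <C> <F> s  input=s $  — match s
step 11: stack=$ <C> <C> <F>  input=$  — expand <F> → ε
step 12: stack=$ <C> <C>  input=$  — expand <C> → <E>
step 13: stack=$ <C> <E>  input=$  — expand <E> → ε
step 14: stack=$ <C>  input=$  — expand <C> → <E>
step 15: stack=$ <E>  input=$  — expand <E> → ε
Accept reached after 15 steps.

15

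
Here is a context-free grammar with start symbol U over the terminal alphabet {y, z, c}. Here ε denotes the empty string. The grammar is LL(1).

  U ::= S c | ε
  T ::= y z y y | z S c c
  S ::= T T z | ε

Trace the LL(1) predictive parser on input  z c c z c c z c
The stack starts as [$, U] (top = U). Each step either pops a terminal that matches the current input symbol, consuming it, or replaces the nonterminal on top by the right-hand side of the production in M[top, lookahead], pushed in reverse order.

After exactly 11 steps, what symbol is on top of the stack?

      Stack            Input              Action
   1  $ U              z c c z c c z c $  expand U ::= S c
   2  $ c S            z c c z c c z c $  expand S ::= T T z
   3  $ c z T T        z c c z c c z c $  expand T ::= z S c c
   4  $ c z T c c S z  z c c z c c z c $  match z
   5  $ c z T c c S    c c z c c z c $    expand S ::= ε
   6  $ c z T c c      c c z c c z c $    match c
   7  $ c z T c        c z c c z c $      match c
   8  $ c z T          z c c z c $        expand T ::= z S c c
   9  $ c z c c S z    z c c z c $        match z
  10  $ c z c c S      c c z c $          expand S ::= ε
  11  $ c z c c        c c z c $          match c
Stack after step 11: $ c z c (top = c).

c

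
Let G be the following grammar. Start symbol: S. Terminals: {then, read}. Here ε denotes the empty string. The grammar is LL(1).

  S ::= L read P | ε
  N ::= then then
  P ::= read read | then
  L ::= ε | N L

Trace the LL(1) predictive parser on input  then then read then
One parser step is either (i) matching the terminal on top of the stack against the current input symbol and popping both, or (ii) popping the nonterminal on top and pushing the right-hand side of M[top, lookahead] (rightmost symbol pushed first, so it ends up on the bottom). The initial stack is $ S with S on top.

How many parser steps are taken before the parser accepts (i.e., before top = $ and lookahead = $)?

9

     Stack                 Input                  Action
  1  $ S                   then then read then $  expand S ::= L read P
  2  $ P read L            then then read then $  expand L ::= N L
  3  $ P read L N          then then read then $  expand N ::= then then
  4  $ P read L then then  then then read then $  match then
  5  $ P read L then       then read then $       match then
  6  $ P read L            read then $            expand L ::= ε
  7  $ P read              read then $            match read
  8  $ P                   then $                 expand P ::= then
  9  $ then                then $                 match then
Accept reached after 9 steps.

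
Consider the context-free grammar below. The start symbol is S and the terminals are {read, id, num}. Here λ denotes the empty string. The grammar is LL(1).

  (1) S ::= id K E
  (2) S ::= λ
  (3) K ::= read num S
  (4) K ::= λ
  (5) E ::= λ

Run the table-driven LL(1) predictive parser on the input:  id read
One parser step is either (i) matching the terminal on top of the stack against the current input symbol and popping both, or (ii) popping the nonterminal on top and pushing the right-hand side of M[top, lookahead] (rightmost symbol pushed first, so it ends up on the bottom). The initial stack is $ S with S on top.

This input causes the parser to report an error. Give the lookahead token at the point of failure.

step 1: stack=$ S  input=id read $  — expand S ::= id K E
step 2: stack=$ E K id  input=id read $  — match id
step 3: stack=$ E K  input=read $  — expand K ::= read num S
step 4: stack=$ E S num read  input=read $  — match read
step 5: stack=$ E S num  input=$  — error: top is terminal num but lookahead is $

$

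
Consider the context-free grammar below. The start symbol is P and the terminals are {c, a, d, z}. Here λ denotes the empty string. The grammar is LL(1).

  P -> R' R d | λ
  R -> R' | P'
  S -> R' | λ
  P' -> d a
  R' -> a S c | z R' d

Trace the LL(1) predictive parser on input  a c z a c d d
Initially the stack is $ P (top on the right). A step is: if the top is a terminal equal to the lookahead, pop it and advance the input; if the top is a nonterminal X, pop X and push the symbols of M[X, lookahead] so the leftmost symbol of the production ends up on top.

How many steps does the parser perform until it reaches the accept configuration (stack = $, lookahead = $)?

14

step 1: stack=$ P  input=a c z a c d d $  — expand P -> R' R d
step 2: stack=$ d R R'  input=a c z a c d d $  — expand R' -> a S c
step 3: stack=$ d R c S a  input=a c z a c d d $  — match a
step 4: stack=$ d R c S  input=c z a c d d $  — expand S -> λ
step 5: stack=$ d R c  input=c z a c d d $  — match c
step 6: stack=$ d R  input=z a c d d $  — expand R -> R'
step 7: stack=$ d R'  input=z a c d d $  — expand R' -> z R' d
step 8: stack=$ d d R' z  input=z a c d d $  — match z
step 9: stack=$ d d R'  input=a c d d $  — expand R' -> a S c
step 10: stack=$ d d c S a  input=a c d d $  — match a
step 11: stack=$ d d c S  input=c d d $  — expand S -> λ
step 12: stack=$ d d c  input=c d d $  — match c
step 13: stack=$ d d  input=d d $  — match d
step 14: stack=$ d  input=d $  — match d
Accept reached after 14 steps.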